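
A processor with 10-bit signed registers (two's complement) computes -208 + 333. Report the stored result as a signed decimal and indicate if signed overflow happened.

125; no overflow

-208 → 1100110000
333 → 0101001101
  1100110000
+ 0101001101
= 0001111101  (discard carry-out 1)
Result 0001111101: MSB = 0 → value 125.
Addends have opposite signs, so signed overflow cannot occur.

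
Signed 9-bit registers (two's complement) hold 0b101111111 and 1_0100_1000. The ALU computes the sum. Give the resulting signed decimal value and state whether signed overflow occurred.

199; overflow

0b101111111 → 101111111 = -129 (signed)
1_0100_1000 → 101001000 = -184 (signed)
  101111111
+ 101001000
= 011000111  (discard carry-out 1)
Result 011000111: MSB = 0 → value 199.
Both addends are negative but the stored result is non-negative: signed overflow. The true value -129 + (-184) = -313 lies outside [-256, 255].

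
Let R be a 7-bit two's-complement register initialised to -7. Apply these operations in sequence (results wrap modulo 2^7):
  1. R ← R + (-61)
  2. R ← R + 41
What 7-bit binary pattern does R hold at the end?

Start: R = -7 = 1111001.
R = -7 + (-61) = -68; wraps to 60 = 0111100
R = 60 + 41 = 101; wraps to -27 = 1100101

1100101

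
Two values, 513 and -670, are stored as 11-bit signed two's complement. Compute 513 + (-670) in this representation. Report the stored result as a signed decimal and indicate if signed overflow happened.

-157; no overflow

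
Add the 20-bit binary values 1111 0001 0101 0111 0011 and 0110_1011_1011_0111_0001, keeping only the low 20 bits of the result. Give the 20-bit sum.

  11110001010101110011
+ 01101011101101110001
= 01011101000011100100  (discard carry-out 1)

01011101000011100100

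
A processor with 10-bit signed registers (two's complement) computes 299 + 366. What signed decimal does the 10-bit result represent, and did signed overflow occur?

-359; overflow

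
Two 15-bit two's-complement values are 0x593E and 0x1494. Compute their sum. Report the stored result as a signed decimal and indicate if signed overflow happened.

0x593E = 101100100111110 = -9922 (signed)
0x1494 = 001010010010100 = 5268 (signed)
  101100100111110
+ 001010010010100
= 110110111010010
Result 110110111010010: MSB = 1 → 28114 − 32768 = -4654.
Addends have opposite signs, so signed overflow cannot occur.

-4654; no overflow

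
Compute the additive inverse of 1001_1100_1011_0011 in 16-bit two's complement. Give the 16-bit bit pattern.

0110001101001101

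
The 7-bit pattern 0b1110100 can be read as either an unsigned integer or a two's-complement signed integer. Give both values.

unsigned = 116, signed = -12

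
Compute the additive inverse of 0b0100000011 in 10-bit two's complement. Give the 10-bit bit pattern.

Invert: 1011111100. Add 1: 1011111101.
Check: 0100000011 = 259, 1011111101 = -259.

1011111101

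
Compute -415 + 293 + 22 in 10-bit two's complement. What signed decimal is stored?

-100

-415 + 293 = -122 (1110000110)
-122 + 22 = -100 (1110011100)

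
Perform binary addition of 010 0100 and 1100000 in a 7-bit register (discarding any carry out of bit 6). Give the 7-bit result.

0000100

  0100100
+ 1100000
= 0000100  (discard carry-out 1)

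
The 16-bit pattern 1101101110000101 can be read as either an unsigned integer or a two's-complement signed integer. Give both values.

unsigned = 56197, signed = -9339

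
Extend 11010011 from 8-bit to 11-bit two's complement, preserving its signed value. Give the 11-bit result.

MSB of 11010011 is 1; replicate it into the new high bits.
111|11010011 → 11111010011 (still -45).

11111010011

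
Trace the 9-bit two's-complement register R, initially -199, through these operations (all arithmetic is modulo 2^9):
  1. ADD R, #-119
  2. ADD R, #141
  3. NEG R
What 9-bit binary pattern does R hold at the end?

Start: R = -199 = 100111001.
R = -199 + (-119) = -318; wraps to 194 = 011000010
R = 194 + 141 = 335; wraps to -177 = 101001111
R = −(-177) = 177 = 010110001

010110001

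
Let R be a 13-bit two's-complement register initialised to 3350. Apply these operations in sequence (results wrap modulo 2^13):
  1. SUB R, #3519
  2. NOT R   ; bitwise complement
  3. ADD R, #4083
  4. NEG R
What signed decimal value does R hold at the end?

3941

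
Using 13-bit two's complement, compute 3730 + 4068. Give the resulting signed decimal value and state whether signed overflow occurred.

-394; overflow

3730 → 0111010010010
4068 → 0111111100100
  0111010010010
+ 0111111100100
= 1111001110110
Result 1111001110110: MSB = 1 → 7798 − 8192 = -394.
Both addends are non-negative but the stored result is negative: signed overflow. The true value 3730 + 4068 = 7798 lies outside [-4096, 4095].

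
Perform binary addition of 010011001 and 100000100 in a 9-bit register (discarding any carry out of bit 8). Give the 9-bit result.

110011101

  010011001
+ 100000100
= 110011101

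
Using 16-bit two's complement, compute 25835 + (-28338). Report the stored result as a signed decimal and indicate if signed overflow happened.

-2503; no overflow

25835 → 0110010011101011
-28338 → 1001000101001110
  0110010011101011
+ 1001000101001110
= 1111011000111001
Result 1111011000111001: MSB = 1 → 63033 − 65536 = -2503.
Addends have opposite signs, so signed overflow cannot occur.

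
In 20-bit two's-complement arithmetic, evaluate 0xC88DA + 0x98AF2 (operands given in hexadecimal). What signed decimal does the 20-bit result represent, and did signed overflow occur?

398284; overflow

0xC88DA = 11001000100011011010 = -227110 (signed)
0x98AF2 = 10011000101011110010 = -423182 (signed)
  11001000100011011010
+ 10011000101011110010
= 01100001001111001100  (discard carry-out 1)
Result 01100001001111001100: MSB = 0 → value 398284.
Both addends are negative but the stored result is non-negative: signed overflow. The true value -227110 + (-423182) = -650292 lies outside [-524288, 524287].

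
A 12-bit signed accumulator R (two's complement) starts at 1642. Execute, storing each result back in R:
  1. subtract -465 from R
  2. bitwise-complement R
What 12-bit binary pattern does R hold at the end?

011111000100

Start: R = 1642 = 011001101010.
R = 1642 − (-465) = 2107; wraps to -1989 = 100000111011
R = NOT 100000111011 = 011111000100 = 1988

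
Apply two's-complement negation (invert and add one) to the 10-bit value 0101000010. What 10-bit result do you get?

1010111110

Invert: 1010111101. Add 1: 1010111110.
Check: 0101000010 = 322, 1010111110 = -322.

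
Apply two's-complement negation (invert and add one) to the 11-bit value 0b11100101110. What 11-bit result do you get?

Invert: 00011010001. Add 1: 00011010010.
Check: 11100101110 = -210, 00011010010 = 210.

00011010010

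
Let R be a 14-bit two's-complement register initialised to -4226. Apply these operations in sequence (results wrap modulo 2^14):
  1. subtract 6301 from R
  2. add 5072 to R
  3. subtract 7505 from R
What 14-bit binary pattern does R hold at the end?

00110101100000

Start: R = -4226 = 10111101111110.
R = -4226 − 6301 = -10527; wraps to 5857 = 01011011100001
R = 5857 + 5072 = 10929; wraps to -5455 = 10101010110001
R = -5455 − 7505 = -12960; wraps to 3424 = 00110101100000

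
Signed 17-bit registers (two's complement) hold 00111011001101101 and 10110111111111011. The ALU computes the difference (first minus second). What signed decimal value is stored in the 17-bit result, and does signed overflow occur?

-63886; overflow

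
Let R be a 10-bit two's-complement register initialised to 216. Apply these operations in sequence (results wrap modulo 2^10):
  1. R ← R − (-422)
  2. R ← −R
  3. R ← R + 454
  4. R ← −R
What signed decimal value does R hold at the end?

184

Start: R = 216 = 0011011000.
R = 216 − (-422) = 638; wraps to -386 = 1001111110
R = −(-386) = 386 = 0110000010
R = 386 + 454 = 840; wraps to -184 = 1101001000
R = −(-184) = 184 = 0010111000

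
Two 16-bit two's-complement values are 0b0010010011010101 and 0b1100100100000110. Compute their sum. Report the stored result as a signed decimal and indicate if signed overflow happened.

-4645; no overflow

0b0010010011010101 → 0010010011010101 = 9429 (signed)
0b1100100100000110 → 1100100100000110 = -14074 (signed)
  0010010011010101
+ 1100100100000110
= 1110110111011011
Result 1110110111011011: MSB = 1 → 60891 − 65536 = -4645.
Addends have opposite signs, so signed overflow cannot occur.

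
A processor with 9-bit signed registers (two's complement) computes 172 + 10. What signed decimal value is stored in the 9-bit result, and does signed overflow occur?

182; no overflow

172 → 010101100
10 → 000001010
  010101100
+ 000001010
= 010110110
Result 010110110: MSB = 0 → value 182.
Both addends are non-negative and so is the stored result: no signed overflow.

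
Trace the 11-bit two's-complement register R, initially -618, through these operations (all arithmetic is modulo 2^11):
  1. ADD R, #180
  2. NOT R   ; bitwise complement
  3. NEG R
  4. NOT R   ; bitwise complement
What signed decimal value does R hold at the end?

436

Start: R = -618 = 10110010110.
R = -618 + 180 = -438 = 11001001010
R = NOT 11001001010 = 00110110101 = 437
R = −(437) = -437 = 11001001011
R = NOT 11001001011 = 00110110100 = 436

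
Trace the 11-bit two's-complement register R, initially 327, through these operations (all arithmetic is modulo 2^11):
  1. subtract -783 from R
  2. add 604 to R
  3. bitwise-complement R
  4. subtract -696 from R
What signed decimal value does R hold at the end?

-1019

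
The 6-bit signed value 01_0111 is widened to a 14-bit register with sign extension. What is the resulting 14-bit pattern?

MSB of 010111 is 0; replicate it into the new high bits.
00000000|010111 → 00000000010111 (still 23).

00000000010111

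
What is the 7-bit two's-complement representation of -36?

1011100

|-36| = 36 = 0100100 in 7 bits.
Invert the bits: 1011011. Add 1: 1011100.
Check: 1011100 reads as 92 − 128 = -36.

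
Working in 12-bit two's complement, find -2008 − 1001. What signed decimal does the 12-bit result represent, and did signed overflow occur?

1087; overflow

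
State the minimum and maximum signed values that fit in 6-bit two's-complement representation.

min = -32, max = 31

Minimum: −2^5 = -32.
Maximum: 2^5 − 1 = 31.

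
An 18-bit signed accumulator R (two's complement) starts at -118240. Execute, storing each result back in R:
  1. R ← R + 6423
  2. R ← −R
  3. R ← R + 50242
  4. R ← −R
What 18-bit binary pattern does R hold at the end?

Start: R = -118240 = 100011001000100000.
R = -118240 + 6423 = -111817 = 100100101100110111
R = −(-111817) = 111817 = 011011010011001001
R = 111817 + 50242 = 162059; wraps to -100085 = 100111100100001011
R = −(-100085) = 100085 = 011000011011110101

011000011011110101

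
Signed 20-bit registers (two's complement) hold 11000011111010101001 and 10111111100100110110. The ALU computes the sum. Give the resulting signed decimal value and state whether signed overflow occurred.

-509985; no overflow

11000011111010101001 = -246103 (signed)
10111111100100110110 = -263882 (signed)
  11000011111010101001
+ 10111111100100110110
= 10000011011111011111  (discard carry-out 1)
Result 10000011011111011111: MSB = 1 → 538591 − 1048576 = -509985.
Both addends are negative and so is the stored result: no signed overflow.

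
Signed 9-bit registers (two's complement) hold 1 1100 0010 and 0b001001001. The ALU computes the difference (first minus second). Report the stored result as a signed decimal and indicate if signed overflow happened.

-135; no overflow

1 1100 0010 → 111000010 = -62 (signed)
0b001001001 → 001001001 = 73 (signed)
Subtract via negate-and-add: invert 001001001 + 1 = 110110111 (i.e. -73).
  111000010
+ 110110111
= 101111001  (discard carry-out 1)
Result 101111001: MSB = 1 → 377 − 512 = -135.
Both addends (after negating the subtrahend) are negative and so is the stored result: no signed overflow.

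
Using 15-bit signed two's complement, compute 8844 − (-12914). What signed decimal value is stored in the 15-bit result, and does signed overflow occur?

-11010; overflow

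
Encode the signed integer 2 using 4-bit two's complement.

0010

2 is non-negative, so write it directly in 4 bits: 0010.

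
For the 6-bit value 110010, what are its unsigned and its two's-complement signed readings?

unsigned = 50, signed = -14

Unsigned: 110010 = 50.
Signed: MSB=1 → 50 − 64 = -14.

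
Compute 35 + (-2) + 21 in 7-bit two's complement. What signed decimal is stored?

35 + (-2) = 33 (0100001)
33 + 21 = 54 (0110110)

54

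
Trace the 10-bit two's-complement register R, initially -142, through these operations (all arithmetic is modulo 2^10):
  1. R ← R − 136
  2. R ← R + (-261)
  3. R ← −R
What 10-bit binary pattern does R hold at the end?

Start: R = -142 = 1101110010.
R = -142 − 136 = -278 = 1011101010
R = -278 + (-261) = -539; wraps to 485 = 0111100101
R = −(485) = -485 = 1000011011

1000011011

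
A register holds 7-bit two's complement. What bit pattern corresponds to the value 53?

0110101

53 is non-negative, so write it directly in 7 bits: 0110101.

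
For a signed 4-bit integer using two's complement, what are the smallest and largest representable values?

Minimum: −2^3 = -8.
Maximum: 2^3 − 1 = 7.

min = -8, max = 7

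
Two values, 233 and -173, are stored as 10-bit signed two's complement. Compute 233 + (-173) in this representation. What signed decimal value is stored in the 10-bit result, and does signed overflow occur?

60; no overflow

233 → 0011101001
-173 → 1101010011
  0011101001
+ 1101010011
= 0000111100  (discard carry-out 1)
Result 0000111100: MSB = 0 → value 60.
Addends have opposite signs, so signed overflow cannot occur.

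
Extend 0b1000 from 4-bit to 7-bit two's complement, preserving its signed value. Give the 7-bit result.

1111000

MSB of 1000 is 1; replicate it into the new high bits.
111|1000 → 1111000 (still -8).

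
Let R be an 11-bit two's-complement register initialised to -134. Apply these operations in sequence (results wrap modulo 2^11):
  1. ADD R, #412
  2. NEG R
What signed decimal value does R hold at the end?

-278

Start: R = -134 = 11101111010.
R = -134 + 412 = 278 = 00100010110
R = −(278) = -278 = 11011101010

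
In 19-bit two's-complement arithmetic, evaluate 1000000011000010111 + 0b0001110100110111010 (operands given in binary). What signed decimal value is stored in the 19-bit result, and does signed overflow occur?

-200751; no overflow

1000000011000010111 = -260585 (signed)
0b0001110100110111010 → 0001110100110111010 = 59834 (signed)
  1000000011000010111
+ 0001110100110111010
= 1001110111111010001
Result 1001110111111010001: MSB = 1 → 323537 − 524288 = -200751.
Addends have opposite signs, so signed overflow cannot occur.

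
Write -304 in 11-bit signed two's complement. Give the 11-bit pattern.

11011010000

|-304| = 304 = 00100110000 in 11 bits.
Invert the bits: 11011001111. Add 1: 11011010000.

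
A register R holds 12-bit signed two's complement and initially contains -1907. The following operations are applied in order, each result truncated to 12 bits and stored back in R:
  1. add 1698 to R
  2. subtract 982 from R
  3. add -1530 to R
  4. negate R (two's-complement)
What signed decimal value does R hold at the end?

-1375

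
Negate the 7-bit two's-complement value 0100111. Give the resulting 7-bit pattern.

1011001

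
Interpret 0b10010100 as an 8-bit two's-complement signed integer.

-108

MSB is 1, so the value is negative.
Invert: 01101011. Add 1: 01101100 = 108. So the value is −108.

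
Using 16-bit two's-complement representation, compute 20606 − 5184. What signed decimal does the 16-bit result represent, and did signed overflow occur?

15422; no overflow

20606 → 0101000001111110
5184 → 0001010001000000
Subtract via negate-and-add: invert 0001010001000000 + 1 = 1110101111000000 (i.e. -5184).
  0101000001111110
+ 1110101111000000
= 0011110000111110  (discard carry-out 1)
Result 0011110000111110: MSB = 0 → value 15422.
Addends (after negating the subtrahend) have opposite signs, so signed overflow cannot occur.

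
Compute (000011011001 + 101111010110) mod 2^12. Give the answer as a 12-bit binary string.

  000011011001
+ 101111010110
= 110010101111

110010101111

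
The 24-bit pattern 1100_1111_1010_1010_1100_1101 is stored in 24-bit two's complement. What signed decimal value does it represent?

MSB is 1, so the value is negative.
Unsigned reading: 13609677. Subtract 2^24 = 16777216: 13609677 − 16777216 = -3167539.

-3167539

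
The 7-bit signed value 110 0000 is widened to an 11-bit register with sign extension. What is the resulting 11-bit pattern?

MSB of 1100000 is 1; replicate it into the new high bits.
1111|1100000 → 11111100000 (still -32).

11111100000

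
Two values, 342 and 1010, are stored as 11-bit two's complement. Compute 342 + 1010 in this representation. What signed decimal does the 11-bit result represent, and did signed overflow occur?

-696; overflow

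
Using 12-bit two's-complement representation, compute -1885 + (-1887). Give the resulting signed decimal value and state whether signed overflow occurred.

-1885 → 100010100011
-1887 → 100010100001
  100010100011
+ 100010100001
= 000101000100  (discard carry-out 1)
Result 000101000100: MSB = 0 → value 324.
Both addends are negative but the stored result is non-negative: signed overflow. The true value -1885 + (-1887) = -3772 lies outside [-2048, 2047].

324; overflow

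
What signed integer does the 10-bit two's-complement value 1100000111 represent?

-249

MSB is 1, so the value is negative.
Invert: 0011111000. Add 1: 0011111001 = 249. So the value is −249.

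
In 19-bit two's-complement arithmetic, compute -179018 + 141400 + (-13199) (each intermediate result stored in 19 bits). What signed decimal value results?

-50817

-179018 + 141400 = -37618 (1110110110100001110)
-37618 + (-13199) = -50817 (1110011100101111111)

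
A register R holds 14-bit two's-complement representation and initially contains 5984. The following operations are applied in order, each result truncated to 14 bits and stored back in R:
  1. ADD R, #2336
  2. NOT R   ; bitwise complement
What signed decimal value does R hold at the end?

8063

Start: R = 5984 = 01011101100000.
R = 5984 + 2336 = 8320; wraps to -8064 = 10000010000000
R = NOT 10000010000000 = 01111101111111 = 8063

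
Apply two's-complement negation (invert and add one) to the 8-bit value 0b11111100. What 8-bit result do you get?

00000100

Invert: 00000011. Add 1: 00000100.
Check: 11111100 = -4, 00000100 = 4.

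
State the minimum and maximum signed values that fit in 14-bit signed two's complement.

min = -8192, max = 8191

Minimum: −2^13 = -8192.
Maximum: 2^13 − 1 = 8191.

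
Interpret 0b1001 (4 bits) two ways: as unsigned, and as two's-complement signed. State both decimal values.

unsigned = 9, signed = -7

Unsigned: 1001 = 9.
Signed: MSB=1 → 9 − 16 = -7.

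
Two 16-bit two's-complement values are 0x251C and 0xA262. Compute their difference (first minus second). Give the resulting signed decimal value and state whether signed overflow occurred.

0x251C = 0010010100011100 = 9500 (signed)
0xA262 = 1010001001100010 = -23966 (signed)
Subtract via negate-and-add: invert 1010001001100010 + 1 = 0101110110011110 (i.e. 23966).
  0010010100011100
+ 0101110110011110
= 1000001010111010
Result 1000001010111010: MSB = 1 → 33466 − 65536 = -32070.
Both addends (after negating the subtrahend) are non-negative but the stored result is negative: signed overflow. The true value 9500 − (-23966) = 33466 lies outside [-32768, 32767].

-32070; overflow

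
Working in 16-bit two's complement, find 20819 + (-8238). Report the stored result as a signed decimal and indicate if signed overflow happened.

12581; no overflow

20819 → 0101000101010011
-8238 → 1101111111010010
  0101000101010011
+ 1101111111010010
= 0011000100100101  (discard carry-out 1)
Result 0011000100100101: MSB = 0 → value 12581.
Addends have opposite signs, so signed overflow cannot occur.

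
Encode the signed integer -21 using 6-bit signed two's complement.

101011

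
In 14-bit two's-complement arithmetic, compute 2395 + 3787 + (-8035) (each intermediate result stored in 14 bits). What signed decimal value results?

2395 + 3787 = 6182 (01100000100110)
6182 + (-8035) = -1853 (11100011000011)

-1853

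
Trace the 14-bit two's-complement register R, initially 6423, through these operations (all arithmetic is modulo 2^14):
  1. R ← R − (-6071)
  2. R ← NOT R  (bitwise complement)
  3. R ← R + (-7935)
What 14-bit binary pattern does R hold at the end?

Start: R = 6423 = 01100100010111.
R = 6423 − (-6071) = 12494; wraps to -3890 = 11000011001110
R = NOT 11000011001110 = 00111100110001 = 3889
R = 3889 + (-7935) = -4046 = 11000000110010

11000000110010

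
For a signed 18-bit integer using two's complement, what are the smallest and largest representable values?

Minimum: −2^17 = -131072.
Maximum: 2^17 − 1 = 131071.

min = -131072, max = 131071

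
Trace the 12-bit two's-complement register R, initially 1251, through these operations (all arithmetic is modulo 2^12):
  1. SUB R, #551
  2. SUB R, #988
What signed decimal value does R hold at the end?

Start: R = 1251 = 010011100011.
R = 1251 − 551 = 700 = 001010111100
R = 700 − 988 = -288 = 111011100000

-288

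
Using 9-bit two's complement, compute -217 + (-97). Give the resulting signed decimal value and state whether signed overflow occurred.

-217 → 100100111
-97 → 110011111
  100100111
+ 110011111
= 011000110  (discard carry-out 1)
Result 011000110: MSB = 0 → value 198.
Both addends are negative but the stored result is non-negative: signed overflow. The true value -217 + (-97) = -314 lies outside [-256, 255].

198; overflow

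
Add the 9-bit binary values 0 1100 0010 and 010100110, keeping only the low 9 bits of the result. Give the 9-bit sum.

101101000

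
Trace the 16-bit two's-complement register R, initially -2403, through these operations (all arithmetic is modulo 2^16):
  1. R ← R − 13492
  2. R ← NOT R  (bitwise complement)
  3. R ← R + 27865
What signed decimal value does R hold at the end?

-21777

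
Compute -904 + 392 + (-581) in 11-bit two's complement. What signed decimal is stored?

-904 + 392 = -512 (11000000000)
-512 + (-581) = -1093 → wraps to 955 (01110111011)

955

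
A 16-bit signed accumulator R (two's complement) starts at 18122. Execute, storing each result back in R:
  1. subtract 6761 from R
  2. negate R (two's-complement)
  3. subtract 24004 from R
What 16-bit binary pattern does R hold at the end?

0111010111011011

Start: R = 18122 = 0100011011001010.
R = 18122 − 6761 = 11361 = 0010110001100001
R = −(11361) = -11361 = 1101001110011111
R = -11361 − 24004 = -35365; wraps to 30171 = 0111010111011011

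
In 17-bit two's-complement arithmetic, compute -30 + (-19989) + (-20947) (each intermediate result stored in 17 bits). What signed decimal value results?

-40966

-30 + (-19989) = -20019 (11011000111001101)
-20019 + (-20947) = -40966 (10101111111111010)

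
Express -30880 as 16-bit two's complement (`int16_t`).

1000011101100000

|-30880| = 30880 = 0111100010100000 in 16 bits.
Invert the bits: 1000011101011111. Add 1: 1000011101100000.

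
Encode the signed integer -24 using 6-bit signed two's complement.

|-24| = 24 = 011000 in 6 bits.
Invert the bits: 100111. Add 1: 101000.

101000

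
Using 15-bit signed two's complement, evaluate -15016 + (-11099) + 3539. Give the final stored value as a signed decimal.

-15016 + (-11099) = -26115 → wraps to 6653 (001100111111101)
6653 + 3539 = 10192 (010011111010000)

10192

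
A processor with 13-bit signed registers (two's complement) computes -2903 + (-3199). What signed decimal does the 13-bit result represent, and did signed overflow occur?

2090; overflow

-2903 → 1010010101001
-3199 → 1001110000001
  1010010101001
+ 1001110000001
= 0100000101010  (discard carry-out 1)
Result 0100000101010: MSB = 0 → value 2090.
Both addends are negative but the stored result is non-negative: signed overflow. The true value -2903 + (-3199) = -6102 lies outside [-4096, 4095].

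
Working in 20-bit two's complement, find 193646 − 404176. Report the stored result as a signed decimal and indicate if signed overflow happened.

193646 → 00101111010001101110
404176 → 01100010101011010000
Subtract via negate-and-add: invert 01100010101011010000 + 1 = 10011101010100110000 (i.e. -404176).
  00101111010001101110
+ 10011101010100110000
= 11001100100110011110
Result 11001100100110011110: MSB = 1 → 838046 − 1048576 = -210530.
Addends (after negating the subtrahend) have opposite signs, so signed overflow cannot occur.

-210530; no overflow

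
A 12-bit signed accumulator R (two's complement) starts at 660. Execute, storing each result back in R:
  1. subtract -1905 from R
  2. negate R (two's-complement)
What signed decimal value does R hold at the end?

1531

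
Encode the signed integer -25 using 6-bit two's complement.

100111

|-25| = 25 = 011001 in 6 bits.
Invert the bits: 100110. Add 1: 100111.
Check: 100111 reads as 39 − 64 = -25.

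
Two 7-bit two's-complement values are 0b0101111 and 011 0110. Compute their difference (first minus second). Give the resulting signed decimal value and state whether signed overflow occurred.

0b0101111 → 0101111 = 47 (signed)
011 0110 → 0110110 = 54 (signed)
Subtract via negate-and-add: invert 0110110 + 1 = 1001010 (i.e. -54).
  0101111
+ 1001010
= 1111001
Result 1111001: MSB = 1 → 121 − 128 = -7.
Addends (after negating the subtrahend) have opposite signs, so signed overflow cannot occur.

-7; no overflow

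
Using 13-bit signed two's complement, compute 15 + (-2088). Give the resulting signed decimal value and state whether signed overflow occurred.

15 → 0000000001111
-2088 → 1011111011000
  0000000001111
+ 1011111011000
= 1011111100111
Result 1011111100111: MSB = 1 → 6119 − 8192 = -2073.
Addends have opposite signs, so signed overflow cannot occur.

-2073; no overflow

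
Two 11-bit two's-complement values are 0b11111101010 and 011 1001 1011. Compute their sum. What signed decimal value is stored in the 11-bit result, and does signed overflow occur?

901; no overflow

0b11111101010 → 11111101010 = -22 (signed)
011 1001 1011 → 01110011011 = 923 (signed)
  11111101010
+ 01110011011
= 01110000101  (discard carry-out 1)
Result 01110000101: MSB = 0 → value 901.
Addends have opposite signs, so signed overflow cannot occur.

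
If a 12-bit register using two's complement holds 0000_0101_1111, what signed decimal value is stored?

95

MSB is 0, so the value is non-negative: 000001011111 = 95.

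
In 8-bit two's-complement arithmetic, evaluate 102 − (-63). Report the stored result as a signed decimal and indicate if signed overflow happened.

102 → 01100110
-63 → 11000001
Subtract via negate-and-add: invert 11000001 + 1 = 00111111 (i.e. 63).
  01100110
+ 00111111
= 10100101
Result 10100101: MSB = 1 → 165 − 256 = -91.
Both addends (after negating the subtrahend) are non-negative but the stored result is negative: signed overflow. The true value 102 − (-63) = 165 lies outside [-128, 127].

-91; overflow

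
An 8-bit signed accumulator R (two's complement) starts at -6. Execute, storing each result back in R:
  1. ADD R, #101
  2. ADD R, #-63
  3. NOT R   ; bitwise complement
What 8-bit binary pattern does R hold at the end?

11011111

Start: R = -6 = 11111010.
R = -6 + 101 = 95 = 01011111
R = 95 + (-63) = 32 = 00100000
R = NOT 00100000 = 11011111 = -33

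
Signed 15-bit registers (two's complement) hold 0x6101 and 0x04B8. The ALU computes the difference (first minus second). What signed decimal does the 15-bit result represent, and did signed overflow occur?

0x6101 = 110000100000001 = -7935 (signed)
0x04B8 = 000010010111000 = 1208 (signed)
Subtract via negate-and-add: invert 000010010111000 + 1 = 111101101001000 (i.e. -1208).
  110000100000001
+ 111101101001000
= 101110001001001  (discard carry-out 1)
Result 101110001001001: MSB = 1 → 23625 − 32768 = -9143.
Both addends (after negating the subtrahend) are negative and so is the stored result: no signed overflow.

-9143; no overflow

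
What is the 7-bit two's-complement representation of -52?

|-52| = 52 = 0110100 in 7 bits.
Invert the bits: 1001011. Add 1: 1001100.
Check: 1001100 reads as 76 − 128 = -52.

1001100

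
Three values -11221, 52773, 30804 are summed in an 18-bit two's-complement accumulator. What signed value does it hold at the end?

72356

-11221 + 52773 = 41552 (001010001001010000)
41552 + 30804 = 72356 (010001101010100100)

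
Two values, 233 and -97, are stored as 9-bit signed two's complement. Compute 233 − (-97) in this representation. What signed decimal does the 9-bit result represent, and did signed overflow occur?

-182; overflow

233 → 011101001
-97 → 110011111
Subtract via negate-and-add: invert 110011111 + 1 = 001100001 (i.e. 97).
  011101001
+ 001100001
= 101001010
Result 101001010: MSB = 1 → 330 − 512 = -182.
Both addends (after negating the subtrahend) are non-negative but the stored result is negative: signed overflow. The true value 233 − (-97) = 330 lies outside [-256, 255].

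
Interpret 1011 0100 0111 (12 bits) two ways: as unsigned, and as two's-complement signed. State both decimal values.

Unsigned: 101101000111 = 2887.
Signed: MSB=1 → 2887 − 4096 = -1209.

unsigned = 2887, signed = -1209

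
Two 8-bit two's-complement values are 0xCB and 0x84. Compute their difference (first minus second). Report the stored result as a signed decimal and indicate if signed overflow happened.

71; no overflow

0xCB = 11001011 = -53 (signed)
0x84 = 10000100 = -124 (signed)
Subtract via negate-and-add: invert 10000100 + 1 = 01111100 (i.e. 124).
  11001011
+ 01111100
= 01000111  (discard carry-out 1)
Result 01000111: MSB = 0 → value 71.
Addends (after negating the subtrahend) have opposite signs, so signed overflow cannot occur.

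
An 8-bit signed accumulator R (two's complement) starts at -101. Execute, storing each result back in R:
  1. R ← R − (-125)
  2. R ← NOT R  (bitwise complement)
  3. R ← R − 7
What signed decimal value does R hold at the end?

Start: R = -101 = 10011011.
R = -101 − (-125) = 24 = 00011000
R = NOT 00011000 = 11100111 = -25
R = -25 − 7 = -32 = 11100000

-32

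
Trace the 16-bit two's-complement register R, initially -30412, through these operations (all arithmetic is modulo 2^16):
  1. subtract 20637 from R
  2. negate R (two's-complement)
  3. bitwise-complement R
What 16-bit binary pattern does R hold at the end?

0011100010010110

Start: R = -30412 = 1000100100110100.
R = -30412 − 20637 = -51049; wraps to 14487 = 0011100010010111
R = −(14487) = -14487 = 1100011101101001
R = NOT 1100011101101001 = 0011100010010110 = 14486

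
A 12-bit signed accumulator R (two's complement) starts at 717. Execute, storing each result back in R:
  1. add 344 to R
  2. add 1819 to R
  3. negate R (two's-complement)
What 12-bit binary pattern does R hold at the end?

Start: R = 717 = 001011001101.
R = 717 + 344 = 1061 = 010000100101
R = 1061 + 1819 = 2880; wraps to -1216 = 101101000000
R = −(-1216) = 1216 = 010011000000

010011000000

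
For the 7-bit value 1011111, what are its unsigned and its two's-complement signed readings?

Unsigned: 1011111 = 95.
Signed: MSB=1 → 95 − 128 = -33.

unsigned = 95, signed = -33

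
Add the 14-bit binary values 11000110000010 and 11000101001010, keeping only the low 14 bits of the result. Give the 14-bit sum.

10001011001100

  11000110000010
+ 11000101001010
= 10001011001100  (discard carry-out 1)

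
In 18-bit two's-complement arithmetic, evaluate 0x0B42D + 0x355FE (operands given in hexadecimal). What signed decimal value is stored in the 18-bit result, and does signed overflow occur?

0x0B42D = 001011010000101101 = 46125 (signed)
0x355FE = 110101010111111110 = -43522 (signed)
  001011010000101101
+ 110101010111111110
= 000000101000101011  (discard carry-out 1)
Result 000000101000101011: MSB = 0 → value 2603.
Addends have opposite signs, so signed overflow cannot occur.

2603; no overflow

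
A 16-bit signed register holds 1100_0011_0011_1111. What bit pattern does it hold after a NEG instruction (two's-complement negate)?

Invert: 0011110011000000. Add 1: 0011110011000001.
Check: 1100001100111111 = -15553, 0011110011000001 = 15553.

0011110011000001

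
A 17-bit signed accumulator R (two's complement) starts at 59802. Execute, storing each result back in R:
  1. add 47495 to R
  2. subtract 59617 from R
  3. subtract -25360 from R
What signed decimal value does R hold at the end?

-58032

Start: R = 59802 = 01110100110011010.
R = 59802 + 47495 = 107297; wraps to -23775 = 11010001100100001
R = -23775 − 59617 = -83392; wraps to 47680 = 01011101001000000
R = 47680 − (-25360) = 73040; wraps to -58032 = 10001110101010000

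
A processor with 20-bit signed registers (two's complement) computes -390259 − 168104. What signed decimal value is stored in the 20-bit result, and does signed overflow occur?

490213; overflow

-390259 → 10100000101110001101
168104 → 00101001000010101000
Subtract via negate-and-add: invert 00101001000010101000 + 1 = 11010110111101011000 (i.e. -168104).
  10100000101110001101
+ 11010110111101011000
= 01110111101011100101  (discard carry-out 1)
Result 01110111101011100101: MSB = 0 → value 490213.
Both addends (after negating the subtrahend) are negative but the stored result is non-negative: signed overflow. The true value -390259 − 168104 = -558363 lies outside [-524288, 524287].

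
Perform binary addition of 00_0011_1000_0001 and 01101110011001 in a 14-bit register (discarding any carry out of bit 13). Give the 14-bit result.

01111100011010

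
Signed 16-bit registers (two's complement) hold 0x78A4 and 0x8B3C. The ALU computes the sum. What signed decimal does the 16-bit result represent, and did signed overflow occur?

992; no overflow

0x78A4 = 0111100010100100 = 30884 (signed)
0x8B3C = 1000101100111100 = -29892 (signed)
  0111100010100100
+ 1000101100111100
= 0000001111100000  (discard carry-out 1)
Result 0000001111100000: MSB = 0 → value 992.
Addends have opposite signs, so signed overflow cannot occur.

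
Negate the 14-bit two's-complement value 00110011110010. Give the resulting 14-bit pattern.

11001100001110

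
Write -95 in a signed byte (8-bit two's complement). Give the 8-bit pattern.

10100001

|-95| = 95 = 01011111 in 8 bits.
Invert the bits: 10100000. Add 1: 10100001.
Check: 10100001 reads as 161 − 256 = -95.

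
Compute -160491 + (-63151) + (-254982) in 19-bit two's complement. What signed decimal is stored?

45664

-160491 + (-63151) = -223642 (1001001011001100110)
-223642 + (-254982) = -478624 → wraps to 45664 (0001011001001100000)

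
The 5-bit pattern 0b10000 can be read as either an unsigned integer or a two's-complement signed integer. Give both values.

unsigned = 16, signed = -16

Unsigned: 10000 = 16.
Signed: MSB=1 → 16 − 32 = -16.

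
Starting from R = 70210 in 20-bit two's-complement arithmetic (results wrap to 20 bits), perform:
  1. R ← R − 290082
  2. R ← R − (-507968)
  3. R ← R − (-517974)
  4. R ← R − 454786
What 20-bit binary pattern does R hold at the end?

01010101110000110100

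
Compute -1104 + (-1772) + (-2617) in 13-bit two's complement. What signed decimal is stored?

2699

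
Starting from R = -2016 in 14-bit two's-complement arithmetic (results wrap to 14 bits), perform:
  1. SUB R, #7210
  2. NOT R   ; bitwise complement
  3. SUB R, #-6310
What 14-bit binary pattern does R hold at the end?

Start: R = -2016 = 11100000100000.
R = -2016 − 7210 = -9226; wraps to 7158 = 01101111110110
R = NOT 01101111110110 = 10010000001001 = -7159
R = -7159 − (-6310) = -849 = 11110010101111

11110010101111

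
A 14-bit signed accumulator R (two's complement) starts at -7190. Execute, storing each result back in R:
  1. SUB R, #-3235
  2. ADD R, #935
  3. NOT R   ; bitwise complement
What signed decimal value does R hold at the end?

3019

Start: R = -7190 = 10001111101010.
R = -7190 − (-3235) = -3955 = 11000010001101
R = -3955 + 935 = -3020 = 11010000110100
R = NOT 11010000110100 = 00101111001011 = 3019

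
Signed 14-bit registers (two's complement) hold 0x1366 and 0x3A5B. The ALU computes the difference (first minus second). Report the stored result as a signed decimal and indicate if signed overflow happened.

6411; no overflow

0x1366 = 01001101100110 = 4966 (signed)
0x3A5B = 11101001011011 = -1445 (signed)
Subtract via negate-and-add: invert 11101001011011 + 1 = 00010110100101 (i.e. 1445).
  01001101100110
+ 00010110100101
= 01100100001011
Result 01100100001011: MSB = 0 → value 6411.
Both addends (after negating the subtrahend) are non-negative and so is the stored result: no signed overflow.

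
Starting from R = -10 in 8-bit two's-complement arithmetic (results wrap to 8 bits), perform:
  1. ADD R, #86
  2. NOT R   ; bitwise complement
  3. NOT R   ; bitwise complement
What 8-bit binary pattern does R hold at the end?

01001100

Start: R = -10 = 11110110.
R = -10 + 86 = 76 = 01001100
R = NOT 01001100 = 10110011 = -77
R = NOT 10110011 = 01001100 = 76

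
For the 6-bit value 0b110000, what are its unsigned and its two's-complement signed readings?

Unsigned: 110000 = 48.
Signed: MSB=1 → 48 − 64 = -16.

unsigned = 48, signed = -16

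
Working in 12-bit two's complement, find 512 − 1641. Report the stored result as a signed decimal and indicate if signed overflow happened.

512 → 001000000000
1641 → 011001101001
Subtract via negate-and-add: invert 011001101001 + 1 = 100110010111 (i.e. -1641).
  001000000000
+ 100110010111
= 101110010111
Result 101110010111: MSB = 1 → 2967 − 4096 = -1129.
Addends (after negating the subtrahend) have opposite signs, so signed overflow cannot occur.

-1129; no overflow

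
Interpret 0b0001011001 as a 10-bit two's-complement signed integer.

89

MSB is 0, so the value is non-negative: 0001011001 = 89.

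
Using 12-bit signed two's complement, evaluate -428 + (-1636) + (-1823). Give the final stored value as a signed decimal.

-428 + (-1636) = -2064 → wraps to 2032 (011111110000)
2032 + (-1823) = 209 (000011010001)

209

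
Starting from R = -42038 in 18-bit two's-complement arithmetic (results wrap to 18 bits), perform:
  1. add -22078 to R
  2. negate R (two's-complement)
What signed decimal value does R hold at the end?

64116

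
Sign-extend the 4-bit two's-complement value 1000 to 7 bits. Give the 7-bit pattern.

MSB of 1000 is 1; replicate it into the new high bits.
111|1000 → 1111000 (still -8).

1111000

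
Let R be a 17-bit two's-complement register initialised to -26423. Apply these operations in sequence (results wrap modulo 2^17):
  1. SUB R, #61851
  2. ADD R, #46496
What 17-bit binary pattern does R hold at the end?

Start: R = -26423 = 11001100011001001.
R = -26423 − 61851 = -88274; wraps to 42798 = 01010011100101110
R = 42798 + 46496 = 89294; wraps to -41778 = 10101110011001110

10101110011001110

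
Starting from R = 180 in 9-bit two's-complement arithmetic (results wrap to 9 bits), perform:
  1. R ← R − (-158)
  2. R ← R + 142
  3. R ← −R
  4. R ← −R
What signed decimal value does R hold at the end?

-32

Start: R = 180 = 010110100.
R = 180 − (-158) = 338; wraps to -174 = 101010010
R = -174 + 142 = -32 = 111100000
R = −(-32) = 32 = 000100000
R = −(32) = -32 = 111100000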